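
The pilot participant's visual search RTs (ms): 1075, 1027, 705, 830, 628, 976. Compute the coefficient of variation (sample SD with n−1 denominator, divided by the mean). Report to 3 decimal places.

n = 6, Σ = 5241, M = 873.5000
Σ(x−M)² = 165225.500; s = √(165225.500/5) = 181.7831
CV = 181.7831 / 873.5000 = 0.20811

0.208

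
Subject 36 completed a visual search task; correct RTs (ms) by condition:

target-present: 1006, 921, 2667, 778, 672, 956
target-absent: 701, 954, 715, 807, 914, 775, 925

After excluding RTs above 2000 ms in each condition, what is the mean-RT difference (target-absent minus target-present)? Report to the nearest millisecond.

-39 ms

target-present: exclude 2667
M(target-present) = 4333/5 = 866.600
M(target-absent) = 5791/7 = 827.286
Difference = 827.286 − 866.600 = -39.314 ms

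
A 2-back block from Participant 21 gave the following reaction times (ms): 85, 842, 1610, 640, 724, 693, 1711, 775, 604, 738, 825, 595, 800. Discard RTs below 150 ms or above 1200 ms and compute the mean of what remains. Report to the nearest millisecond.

Excluded: 85, 1610, 1711
Retained (n=10): Σ = 7236
Mean = 7236/10 = 723.6000

724 ms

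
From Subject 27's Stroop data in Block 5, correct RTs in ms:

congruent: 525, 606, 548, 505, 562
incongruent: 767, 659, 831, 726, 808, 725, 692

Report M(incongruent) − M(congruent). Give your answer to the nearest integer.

195 ms

M(congruent) = 2746/5 = 549.200
M(incongruent) = 5208/7 = 744.000
Difference = 744.000 − 549.200 = 194.800 ms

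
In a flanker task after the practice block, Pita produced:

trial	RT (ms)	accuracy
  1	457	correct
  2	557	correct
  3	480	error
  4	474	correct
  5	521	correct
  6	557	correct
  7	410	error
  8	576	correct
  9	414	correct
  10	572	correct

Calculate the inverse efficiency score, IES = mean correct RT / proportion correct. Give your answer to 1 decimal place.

Correct trials (n=8): 457, 557, 474, 521, 557, 576, 414, 572
Mean correct RT = 4128/8 = 516.0000 ms
Proportion correct = 8/10
IES = 516.0000 / (8/10) = 645.000 ms

645.0 ms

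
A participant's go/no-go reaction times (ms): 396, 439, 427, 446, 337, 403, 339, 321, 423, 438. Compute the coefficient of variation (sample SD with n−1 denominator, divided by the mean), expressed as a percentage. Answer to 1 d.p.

n = 10, Σ = 3969, M = 396.9000
Σ(x−M)² = 20198.900; s = √(20198.900/9) = 47.3743
CV = 47.3743 / 396.9000 = 0.11936 = 11.936%

11.9%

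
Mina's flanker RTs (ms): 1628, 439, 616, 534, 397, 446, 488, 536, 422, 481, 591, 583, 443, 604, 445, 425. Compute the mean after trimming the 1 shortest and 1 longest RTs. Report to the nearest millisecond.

Sorted: 397, 422, 425, 439, 443, 445, 446, 481, 488, 534, 536, 583, 591, 604, 616, 1628
Drop lowest 1 (397) and highest 1 (1628)
Remaining (n=14): Σ = 7053, mean = 7053/14 = 503.786

504 ms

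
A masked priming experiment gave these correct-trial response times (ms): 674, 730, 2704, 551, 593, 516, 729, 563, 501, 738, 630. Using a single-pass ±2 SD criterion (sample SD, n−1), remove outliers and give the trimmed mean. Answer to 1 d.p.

622.5 ms

n = 11, ΣRT = 8929, M = 811.727
Σ(x−M)² = 4013340.18; s = √(4013340.18/10) = 633.509
Cutoffs: 811.727 ± 2·633.509 → [-455.3, 2078.7]
Outside: 2704 → excluded.
Retained (n=10): Σ = 6225, mean = 6225/10 = 622.500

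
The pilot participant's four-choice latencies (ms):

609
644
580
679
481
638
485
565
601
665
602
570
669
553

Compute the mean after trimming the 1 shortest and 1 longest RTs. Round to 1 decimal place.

Sorted: 481, 485, 553, 565, 570, 580, 601, 602, 609, 638, 644, 665, 669, 679
Drop lowest 1 (481) and highest 1 (679)
Remaining (n=12): Σ = 7181, mean = 7181/12 = 598.417

598.4 ms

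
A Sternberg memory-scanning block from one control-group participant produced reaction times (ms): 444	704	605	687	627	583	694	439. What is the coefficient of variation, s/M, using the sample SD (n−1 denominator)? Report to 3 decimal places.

0.177

n = 8, Σ = 4783, M = 597.8750
Σ(x−M)² = 78484.875; s = √(78484.875/7) = 105.8873
CV = 105.8873 / 597.8750 = 0.17711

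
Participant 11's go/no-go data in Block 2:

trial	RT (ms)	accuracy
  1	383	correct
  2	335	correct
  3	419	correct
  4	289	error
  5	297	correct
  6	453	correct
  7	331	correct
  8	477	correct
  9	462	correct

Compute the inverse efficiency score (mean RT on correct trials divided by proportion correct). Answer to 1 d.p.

444.0 ms

Correct trials (n=8): 383, 335, 419, 297, 453, 331, 477, 462
Mean correct RT = 3157/8 = 394.6250 ms
Proportion correct = 8/9
IES = 394.6250 / (8/9) = 443.953 ms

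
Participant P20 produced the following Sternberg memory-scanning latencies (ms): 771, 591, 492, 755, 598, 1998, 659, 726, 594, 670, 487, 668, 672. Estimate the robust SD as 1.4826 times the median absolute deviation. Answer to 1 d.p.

109.7 ms

Sorted: 487, 492, 591, 594, 598, 659, 668, 670, 672, 726, 755, 771, 1998 → median = 668
|x − 668| sorted: 0, 2, 4, 9, 58, 70, 74, 77, 87, 103, 176, 181, 1330 → MAD = 74
Robust SD ≈ 1.4826 × 74 = 109.712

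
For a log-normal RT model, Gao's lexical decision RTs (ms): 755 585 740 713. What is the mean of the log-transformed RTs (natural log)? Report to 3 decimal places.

6.544

ln(RT): 6.6267, 6.3716, 6.6067, 6.5695
Σ ln(RT) = 26.1745
Mean = 26.1745/4 = 6.54362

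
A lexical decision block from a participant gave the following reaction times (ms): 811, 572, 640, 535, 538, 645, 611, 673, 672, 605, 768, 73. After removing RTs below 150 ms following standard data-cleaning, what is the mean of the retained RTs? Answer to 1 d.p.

Excluded: 73
Retained (n=11): Σ = 7070
Mean = 7070/11 = 642.7273

642.7 ms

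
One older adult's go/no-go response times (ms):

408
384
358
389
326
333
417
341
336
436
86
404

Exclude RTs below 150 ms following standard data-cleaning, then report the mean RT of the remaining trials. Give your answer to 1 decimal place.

375.6 ms

Excluded: 86
Retained (n=11): Σ = 4132
Mean = 4132/11 = 375.6364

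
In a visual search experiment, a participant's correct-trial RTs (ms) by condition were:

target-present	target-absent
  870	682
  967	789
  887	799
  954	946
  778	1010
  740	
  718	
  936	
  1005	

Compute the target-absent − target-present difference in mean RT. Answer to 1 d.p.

-27.6 ms

M(target-present) = 7855/9 = 872.778
M(target-absent) = 4226/5 = 845.200
Difference = 845.200 − 872.778 = -27.578 ms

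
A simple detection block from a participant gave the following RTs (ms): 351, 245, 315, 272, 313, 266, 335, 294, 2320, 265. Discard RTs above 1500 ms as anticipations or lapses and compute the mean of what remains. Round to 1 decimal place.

Excluded: 2320
Retained (n=9): Σ = 2656
Mean = 2656/9 = 295.1111

295.1 ms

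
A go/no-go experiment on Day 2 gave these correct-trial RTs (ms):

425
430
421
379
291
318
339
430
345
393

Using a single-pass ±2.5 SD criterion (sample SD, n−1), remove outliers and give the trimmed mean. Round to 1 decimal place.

377.1 ms

n = 10, ΣRT = 3771, M = 377.100
Σ(x−M)² = 23462.90; s = √(23462.90/9) = 51.059
Cutoffs: 377.100 ± 2.5·51.059 → [249.5, 504.7]
No RTs fall outside the cutoffs; all 10 retained. Mean = 3771/10 = 377.100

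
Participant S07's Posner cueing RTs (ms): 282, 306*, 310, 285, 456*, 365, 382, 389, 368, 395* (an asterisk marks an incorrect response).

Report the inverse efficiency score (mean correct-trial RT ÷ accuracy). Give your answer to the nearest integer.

Correct trials (n=7): 282, 310, 285, 365, 382, 389, 368
Mean correct RT = 2381/7 = 340.1429 ms
Proportion correct = 7/10
IES = 340.1429 / (7/10) = 485.918 ms

486 ms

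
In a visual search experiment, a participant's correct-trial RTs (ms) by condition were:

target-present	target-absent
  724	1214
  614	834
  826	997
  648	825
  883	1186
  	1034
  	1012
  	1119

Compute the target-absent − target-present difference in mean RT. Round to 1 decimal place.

288.6 ms

M(target-present) = 3695/5 = 739.000
M(target-absent) = 8221/8 = 1027.625
Difference = 1027.625 − 739.000 = 288.625 ms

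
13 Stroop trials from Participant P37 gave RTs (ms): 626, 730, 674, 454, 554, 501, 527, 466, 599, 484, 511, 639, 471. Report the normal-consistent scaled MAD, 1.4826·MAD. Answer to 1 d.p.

Sorted: 454, 466, 471, 484, 501, 511, 527, 554, 599, 626, 639, 674, 730 → median = 527
|x − 527| sorted: 0, 16, 26, 27, 43, 56, 61, 72, 73, 99, 112, 147, 203 → MAD = 61
Robust SD ≈ 1.4826 × 61 = 90.439

90.4 ms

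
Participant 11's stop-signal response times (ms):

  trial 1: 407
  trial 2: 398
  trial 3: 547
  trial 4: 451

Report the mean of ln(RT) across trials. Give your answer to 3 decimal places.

6.103

ln(RT): 6.0088, 5.9865, 6.3044, 6.1115
Σ ln(RT) = 24.4112
Mean = 24.4112/4 = 6.10280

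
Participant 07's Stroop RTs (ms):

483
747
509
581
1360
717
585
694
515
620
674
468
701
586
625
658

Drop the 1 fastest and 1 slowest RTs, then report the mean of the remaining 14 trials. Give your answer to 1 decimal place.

621.1 ms

Sorted: 468, 483, 509, 515, 581, 585, 586, 620, 625, 658, 674, 694, 701, 717, 747, 1360
Drop lowest 1 (468) and highest 1 (1360)
Remaining (n=14): Σ = 8695, mean = 8695/14 = 621.071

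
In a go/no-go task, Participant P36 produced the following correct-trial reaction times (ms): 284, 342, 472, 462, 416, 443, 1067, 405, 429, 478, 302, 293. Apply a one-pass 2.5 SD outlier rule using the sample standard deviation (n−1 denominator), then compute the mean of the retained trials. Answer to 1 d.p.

393.3 ms

n = 12, ΣRT = 5393, M = 449.417
Σ(x−M)² = 471540.92; s = √(471540.92/11) = 207.044
Cutoffs: 449.417 ± 2.5·207.044 → [-68.2, 967.0]
Outside: 1067 → excluded.
Retained (n=11): Σ = 4326, mean = 4326/11 = 393.273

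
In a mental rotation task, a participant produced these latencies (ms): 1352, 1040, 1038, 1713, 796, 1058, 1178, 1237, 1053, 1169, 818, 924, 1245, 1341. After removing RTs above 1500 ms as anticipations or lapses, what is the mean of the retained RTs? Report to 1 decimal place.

Excluded: 1713
Retained (n=13): Σ = 14249
Mean = 14249/13 = 1096.0769

1096.1 ms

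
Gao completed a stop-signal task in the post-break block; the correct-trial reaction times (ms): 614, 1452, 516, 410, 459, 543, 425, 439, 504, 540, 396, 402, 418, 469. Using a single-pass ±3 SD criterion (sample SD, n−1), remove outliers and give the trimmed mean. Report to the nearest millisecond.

472 ms

n = 14, ΣRT = 7587, M = 541.929
Σ(x−M)² = 945640.93; s = √(945640.93/13) = 269.707
Cutoffs: 541.929 ± 3·269.707 → [-267.2, 1351.0]
Outside: 1452 → excluded.
Retained (n=13): Σ = 6135, mean = 6135/13 = 471.923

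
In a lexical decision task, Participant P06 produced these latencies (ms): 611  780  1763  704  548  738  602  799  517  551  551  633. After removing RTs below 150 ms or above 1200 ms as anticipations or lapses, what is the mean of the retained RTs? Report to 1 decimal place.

Excluded: 1763
Retained (n=11): Σ = 7034
Mean = 7034/11 = 639.4545

639.5 ms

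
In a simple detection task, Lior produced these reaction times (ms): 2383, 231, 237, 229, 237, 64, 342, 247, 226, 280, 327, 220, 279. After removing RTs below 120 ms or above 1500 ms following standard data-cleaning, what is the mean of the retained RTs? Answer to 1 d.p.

259.5 ms

Excluded: 64, 2383
Retained (n=11): Σ = 2855
Mean = 2855/11 = 259.5455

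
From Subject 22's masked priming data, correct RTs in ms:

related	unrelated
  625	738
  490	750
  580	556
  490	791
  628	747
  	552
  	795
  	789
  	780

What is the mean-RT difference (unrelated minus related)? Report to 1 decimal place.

159.4 ms

M(related) = 2813/5 = 562.600
M(unrelated) = 6498/9 = 722.000
Difference = 722.000 − 562.600 = 159.400 ms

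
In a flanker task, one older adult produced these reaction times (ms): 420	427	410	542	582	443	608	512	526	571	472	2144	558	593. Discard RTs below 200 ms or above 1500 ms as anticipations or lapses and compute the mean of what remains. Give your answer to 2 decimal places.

512.62 ms

Excluded: 2144
Retained (n=13): Σ = 6664
Mean = 6664/13 = 512.6154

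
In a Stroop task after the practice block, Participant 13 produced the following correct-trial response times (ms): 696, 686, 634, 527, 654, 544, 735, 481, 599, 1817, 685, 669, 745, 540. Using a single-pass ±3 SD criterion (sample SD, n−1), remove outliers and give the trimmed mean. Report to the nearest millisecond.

630 ms

n = 14, ΣRT = 10012, M = 715.143
Σ(x−M)² = 1393625.71; s = √(1393625.71/13) = 327.417
Cutoffs: 715.143 ± 3·327.417 → [-267.1, 1697.4]
Outside: 1817 → excluded.
Retained (n=13): Σ = 8195, mean = 8195/13 = 630.385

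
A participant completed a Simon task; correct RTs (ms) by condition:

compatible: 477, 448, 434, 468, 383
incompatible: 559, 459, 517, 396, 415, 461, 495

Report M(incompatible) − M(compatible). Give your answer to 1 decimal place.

29.7 ms

M(compatible) = 2210/5 = 442.000
M(incompatible) = 3302/7 = 471.714
Difference = 471.714 − 442.000 = 29.714 ms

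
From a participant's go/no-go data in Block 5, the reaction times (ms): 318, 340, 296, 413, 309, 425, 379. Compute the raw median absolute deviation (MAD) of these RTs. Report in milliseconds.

Sorted: 296, 309, 318, 340, 379, 413, 425 → median = 340
|x − 340|: 22, 0, 44, 73, 31, 85, 39
Sorted deviations: 0, 22, 31, 39, 44, 73, 85 → MAD = 39

39 ms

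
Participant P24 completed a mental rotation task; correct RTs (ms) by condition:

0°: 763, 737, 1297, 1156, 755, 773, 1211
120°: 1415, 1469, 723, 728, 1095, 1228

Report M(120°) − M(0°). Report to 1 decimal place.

M(0°) = 6692/7 = 956.000
M(120°) = 6658/6 = 1109.667
Difference = 1109.667 − 956.000 = 153.667 ms

153.7 ms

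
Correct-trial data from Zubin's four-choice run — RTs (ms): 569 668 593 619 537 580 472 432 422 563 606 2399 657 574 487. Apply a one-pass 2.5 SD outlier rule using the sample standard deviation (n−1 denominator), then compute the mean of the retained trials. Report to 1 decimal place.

n = 15, ΣRT = 10178, M = 678.533
Σ(x−M)² = 3248643.73; s = √(3248643.73/14) = 481.712
Cutoffs: 678.533 ± 2.5·481.712 → [-525.7, 1882.8]
Outside: 2399 → excluded.
Retained (n=14): Σ = 7779, mean = 7779/14 = 555.643

555.6 ms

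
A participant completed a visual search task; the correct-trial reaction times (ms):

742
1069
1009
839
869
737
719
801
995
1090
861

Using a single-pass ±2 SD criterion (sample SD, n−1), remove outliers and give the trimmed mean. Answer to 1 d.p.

n = 11, ΣRT = 9731, M = 884.636
Σ(x−M)² = 183268.55; s = √(183268.55/10) = 135.377
Cutoffs: 884.636 ± 2·135.377 → [613.9, 1155.4]
No RTs fall outside the cutoffs; all 11 retained. Mean = 9731/11 = 884.636

884.6 ms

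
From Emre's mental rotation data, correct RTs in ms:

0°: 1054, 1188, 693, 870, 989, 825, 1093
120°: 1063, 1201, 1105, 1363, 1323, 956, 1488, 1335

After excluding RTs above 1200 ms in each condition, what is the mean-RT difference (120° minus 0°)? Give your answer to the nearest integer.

120°: exclude 1201, 1363, 1323, 1488, 1335
M(0°) = 6712/7 = 958.857
M(120°) = 3124/3 = 1041.333
Difference = 1041.333 − 958.857 = 82.476 ms

82 ms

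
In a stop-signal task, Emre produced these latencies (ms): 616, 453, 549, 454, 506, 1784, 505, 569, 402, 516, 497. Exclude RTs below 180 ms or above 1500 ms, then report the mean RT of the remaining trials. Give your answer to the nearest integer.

Excluded: 1784
Retained (n=10): Σ = 5067
Mean = 5067/10 = 506.7000

507 ms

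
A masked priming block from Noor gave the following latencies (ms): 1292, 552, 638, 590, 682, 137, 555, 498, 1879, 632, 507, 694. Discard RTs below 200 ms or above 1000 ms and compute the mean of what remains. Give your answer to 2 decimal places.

Excluded: 137, 1292, 1879
Retained (n=9): Σ = 5348
Mean = 5348/9 = 594.2222

594.22 ms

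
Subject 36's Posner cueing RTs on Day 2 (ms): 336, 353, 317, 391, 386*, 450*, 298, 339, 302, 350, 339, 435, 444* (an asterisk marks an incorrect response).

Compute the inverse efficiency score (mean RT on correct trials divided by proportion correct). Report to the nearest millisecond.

Correct trials (n=10): 336, 353, 317, 391, 298, 339, 302, 350, 339, 435
Mean correct RT = 3460/10 = 346.0000 ms
Proportion correct = 10/13
IES = 346.0000 / (10/13) = 449.800 ms

450 ms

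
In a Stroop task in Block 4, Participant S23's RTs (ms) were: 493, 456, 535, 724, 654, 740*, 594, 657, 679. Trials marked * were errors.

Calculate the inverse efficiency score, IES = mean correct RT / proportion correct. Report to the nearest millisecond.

Correct trials (n=8): 493, 456, 535, 724, 654, 594, 657, 679
Mean correct RT = 4792/8 = 599.0000 ms
Proportion correct = 8/9
IES = 599.0000 / (8/9) = 673.875 ms

674 ms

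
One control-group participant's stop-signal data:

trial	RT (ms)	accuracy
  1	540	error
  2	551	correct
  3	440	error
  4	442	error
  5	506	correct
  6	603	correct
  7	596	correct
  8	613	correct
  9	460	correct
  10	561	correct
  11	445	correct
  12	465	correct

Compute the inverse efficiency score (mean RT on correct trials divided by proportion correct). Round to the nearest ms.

Correct trials (n=9): 551, 506, 603, 596, 613, 460, 561, 445, 465
Mean correct RT = 4800/9 = 533.3333 ms
Proportion correct = 9/12
IES = 533.3333 / (9/12) = 711.111 ms

711 ms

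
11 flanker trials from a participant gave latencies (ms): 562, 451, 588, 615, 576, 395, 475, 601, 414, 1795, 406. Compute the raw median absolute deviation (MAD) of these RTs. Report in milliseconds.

Sorted: 395, 406, 414, 451, 475, 562, 576, 588, 601, 615, 1795 → median = 562
|x − 562|: 0, 111, 26, 53, 14, 167, 87, 39, 148, 1233, 156
Sorted deviations: 0, 14, 26, 39, 53, 87, 111, 148, 156, 167, 1233 → MAD = 87

87 ms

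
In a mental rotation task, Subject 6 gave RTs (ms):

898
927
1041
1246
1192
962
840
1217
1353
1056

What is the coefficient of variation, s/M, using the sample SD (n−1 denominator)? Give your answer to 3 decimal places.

0.159

n = 10, Σ = 10732, M = 1073.2000
Σ(x−M)² = 263089.600; s = √(263089.600/9) = 170.9742
CV = 170.9742 / 1073.2000 = 0.15931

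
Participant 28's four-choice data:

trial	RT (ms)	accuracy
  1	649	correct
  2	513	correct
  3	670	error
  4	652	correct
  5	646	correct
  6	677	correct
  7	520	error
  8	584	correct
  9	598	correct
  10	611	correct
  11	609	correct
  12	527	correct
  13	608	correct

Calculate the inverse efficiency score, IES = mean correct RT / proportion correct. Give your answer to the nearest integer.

Correct trials (n=11): 649, 513, 652, 646, 677, 584, 598, 611, 609, 527, 608
Mean correct RT = 6674/11 = 606.7273 ms
Proportion correct = 11/13
IES = 606.7273 / (11/13) = 717.041 ms

717 ms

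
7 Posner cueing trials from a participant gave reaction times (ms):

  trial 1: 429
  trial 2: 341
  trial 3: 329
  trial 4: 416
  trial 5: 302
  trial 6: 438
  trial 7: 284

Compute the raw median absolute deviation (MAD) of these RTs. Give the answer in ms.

57 ms

Sorted: 284, 302, 329, 341, 416, 429, 438 → median = 341
|x − 341|: 88, 0, 12, 75, 39, 97, 57
Sorted deviations: 0, 12, 39, 57, 75, 88, 97 → MAD = 57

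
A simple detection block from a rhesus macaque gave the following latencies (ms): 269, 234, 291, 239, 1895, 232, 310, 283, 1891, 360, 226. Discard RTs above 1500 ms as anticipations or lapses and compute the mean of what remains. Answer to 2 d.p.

Excluded: 1891, 1895
Retained (n=9): Σ = 2444
Mean = 2444/9 = 271.5556

271.56 ms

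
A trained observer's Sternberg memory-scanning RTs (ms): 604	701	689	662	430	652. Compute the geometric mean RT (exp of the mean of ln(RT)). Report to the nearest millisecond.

ln(RT): 6.4036, 6.5525, 6.5352, 6.4953, 6.0638, 6.4800
Mean ln(RT) = 38.5304/6 = 6.42174
Geometric mean = exp(6.42174) = 615.07 ms

615 ms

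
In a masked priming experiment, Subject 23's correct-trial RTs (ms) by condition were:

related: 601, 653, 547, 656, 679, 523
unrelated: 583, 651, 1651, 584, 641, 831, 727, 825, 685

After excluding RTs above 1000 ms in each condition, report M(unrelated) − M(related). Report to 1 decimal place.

81.0 ms

unrelated: exclude 1651
M(related) = 3659/6 = 609.833
M(unrelated) = 5527/8 = 690.875
Difference = 690.875 − 609.833 = 81.042 ms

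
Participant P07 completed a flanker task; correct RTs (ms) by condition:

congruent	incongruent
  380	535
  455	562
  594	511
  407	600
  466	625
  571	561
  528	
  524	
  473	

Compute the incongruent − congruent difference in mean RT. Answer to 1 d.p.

M(congruent) = 4398/9 = 488.667
M(incongruent) = 3394/6 = 565.667
Difference = 565.667 − 488.667 = 77.000 ms

77.0 ms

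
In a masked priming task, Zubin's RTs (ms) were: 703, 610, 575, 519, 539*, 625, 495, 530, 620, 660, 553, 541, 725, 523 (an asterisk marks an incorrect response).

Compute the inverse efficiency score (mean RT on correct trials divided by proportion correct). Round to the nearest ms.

Correct trials (n=13): 703, 610, 575, 519, 625, 495, 530, 620, 660, 553, 541, 725, 523
Mean correct RT = 7679/13 = 590.6923 ms
Proportion correct = 13/14
IES = 590.6923 / (13/14) = 636.130 ms

636 ms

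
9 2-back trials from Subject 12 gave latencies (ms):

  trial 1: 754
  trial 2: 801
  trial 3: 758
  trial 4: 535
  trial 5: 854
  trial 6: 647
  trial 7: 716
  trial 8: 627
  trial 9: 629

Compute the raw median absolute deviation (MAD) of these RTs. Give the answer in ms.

85 ms

Sorted: 535, 627, 629, 647, 716, 754, 758, 801, 854 → median = 716
|x − 716|: 38, 85, 42, 181, 138, 69, 0, 89, 87
Sorted deviations: 0, 38, 42, 69, 85, 87, 89, 138, 181 → MAD = 85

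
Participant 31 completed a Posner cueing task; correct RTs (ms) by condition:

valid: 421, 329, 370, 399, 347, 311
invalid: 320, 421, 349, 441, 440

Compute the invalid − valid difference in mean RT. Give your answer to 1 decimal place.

M(valid) = 2177/6 = 362.833
M(invalid) = 1971/5 = 394.200
Difference = 394.200 − 362.833 = 31.367 ms

31.4 ms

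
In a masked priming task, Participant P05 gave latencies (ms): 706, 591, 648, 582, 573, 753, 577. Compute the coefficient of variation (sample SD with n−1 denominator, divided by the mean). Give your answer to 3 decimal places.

0.114

n = 7, Σ = 4430, M = 632.8571
Σ(x−M)² = 31054.857; s = √(31054.857/6) = 71.9431
CV = 71.9431 / 632.8571 = 0.11368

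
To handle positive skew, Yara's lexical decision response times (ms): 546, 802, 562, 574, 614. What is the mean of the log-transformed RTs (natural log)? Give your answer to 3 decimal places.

ln(RT): 6.3026, 6.6871, 6.3315, 6.3526, 6.4200
Σ ln(RT) = 32.0939
Mean = 32.0939/5 = 6.41877

6.419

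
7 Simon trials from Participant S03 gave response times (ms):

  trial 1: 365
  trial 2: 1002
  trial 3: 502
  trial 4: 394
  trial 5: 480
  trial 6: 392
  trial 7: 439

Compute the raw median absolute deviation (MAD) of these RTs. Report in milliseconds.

Sorted: 365, 392, 394, 439, 480, 502, 1002 → median = 439
|x − 439|: 74, 563, 63, 45, 41, 47, 0
Sorted deviations: 0, 41, 45, 47, 63, 74, 563 → MAD = 47

47 ms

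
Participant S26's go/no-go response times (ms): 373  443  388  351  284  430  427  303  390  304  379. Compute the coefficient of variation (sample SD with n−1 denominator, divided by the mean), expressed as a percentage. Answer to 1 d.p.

14.7%

n = 11, Σ = 4072, M = 370.1818
Σ(x−M)² = 29593.636; s = √(29593.636/10) = 54.4000
CV = 54.4000 / 370.1818 = 0.14695 = 14.695%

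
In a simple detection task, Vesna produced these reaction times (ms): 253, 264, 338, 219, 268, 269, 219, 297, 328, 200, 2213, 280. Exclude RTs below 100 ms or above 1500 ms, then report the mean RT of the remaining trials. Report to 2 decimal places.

Excluded: 2213
Retained (n=11): Σ = 2935
Mean = 2935/11 = 266.8182

266.82 ms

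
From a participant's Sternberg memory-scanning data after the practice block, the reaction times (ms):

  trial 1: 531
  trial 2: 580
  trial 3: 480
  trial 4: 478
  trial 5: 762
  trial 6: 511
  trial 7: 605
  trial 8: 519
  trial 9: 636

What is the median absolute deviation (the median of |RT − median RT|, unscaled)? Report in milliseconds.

51 ms

Sorted: 478, 480, 511, 519, 531, 580, 605, 636, 762 → median = 531
|x − 531|: 0, 49, 51, 53, 231, 20, 74, 12, 105
Sorted deviations: 0, 12, 20, 49, 51, 53, 74, 105, 231 → MAD = 51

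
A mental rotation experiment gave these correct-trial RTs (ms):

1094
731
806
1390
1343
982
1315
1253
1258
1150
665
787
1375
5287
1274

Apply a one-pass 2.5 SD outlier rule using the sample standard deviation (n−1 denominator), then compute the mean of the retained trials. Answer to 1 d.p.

n = 15, ΣRT = 20710, M = 1380.667
Σ(x−M)² = 17219261.33; s = √(17219261.33/14) = 1109.030
Cutoffs: 1380.667 ± 2.5·1109.030 → [-1391.9, 4153.2]
Outside: 5287 → excluded.
Retained (n=14): Σ = 15423, mean = 15423/14 = 1101.643

1101.6 ms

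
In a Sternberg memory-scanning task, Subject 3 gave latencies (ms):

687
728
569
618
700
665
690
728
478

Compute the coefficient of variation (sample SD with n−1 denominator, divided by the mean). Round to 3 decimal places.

0.127

n = 9, Σ = 5863, M = 651.4444
Σ(x−M)² = 55012.222; s = √(55012.222/8) = 82.9248
CV = 82.9248 / 651.4444 = 0.12729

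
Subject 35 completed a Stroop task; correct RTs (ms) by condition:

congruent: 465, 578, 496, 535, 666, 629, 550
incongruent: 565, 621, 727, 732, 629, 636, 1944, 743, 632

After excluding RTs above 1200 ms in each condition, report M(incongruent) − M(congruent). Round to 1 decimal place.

100.8 ms

incongruent: exclude 1944
M(congruent) = 3919/7 = 559.857
M(incongruent) = 5285/8 = 660.625
Difference = 660.625 − 559.857 = 100.768 ms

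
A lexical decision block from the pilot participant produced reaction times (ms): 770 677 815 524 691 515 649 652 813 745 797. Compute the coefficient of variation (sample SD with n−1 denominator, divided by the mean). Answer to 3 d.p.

0.153

n = 11, Σ = 7648, M = 695.2727
Σ(x−M)² = 112798.182; s = √(112798.182/10) = 106.2065
CV = 106.2065 / 695.2727 = 0.15276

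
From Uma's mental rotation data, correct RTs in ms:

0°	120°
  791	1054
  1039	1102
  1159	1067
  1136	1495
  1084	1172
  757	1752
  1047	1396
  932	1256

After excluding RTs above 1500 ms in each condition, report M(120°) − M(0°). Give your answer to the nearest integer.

227 ms

120°: exclude 1752
M(0°) = 7945/8 = 993.125
M(120°) = 8542/7 = 1220.286
Difference = 1220.286 − 993.125 = 227.161 ms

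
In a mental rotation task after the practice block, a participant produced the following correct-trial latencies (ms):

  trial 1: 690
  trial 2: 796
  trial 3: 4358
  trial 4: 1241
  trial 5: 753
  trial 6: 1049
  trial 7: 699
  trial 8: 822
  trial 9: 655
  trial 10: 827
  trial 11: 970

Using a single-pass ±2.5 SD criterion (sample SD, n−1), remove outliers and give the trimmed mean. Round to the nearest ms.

n = 11, ΣRT = 12860, M = 1169.091
Σ(x−M)² = 11493000.91; s = √(11493000.91/10) = 1072.054
Cutoffs: 1169.091 ± 2.5·1072.054 → [-1511.0, 3849.2]
Outside: 4358 → excluded.
Retained (n=10): Σ = 8502, mean = 8502/10 = 850.200

850 ms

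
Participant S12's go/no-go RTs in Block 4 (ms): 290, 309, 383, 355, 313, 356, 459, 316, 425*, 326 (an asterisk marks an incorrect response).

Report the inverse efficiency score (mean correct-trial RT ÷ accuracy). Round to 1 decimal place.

383.6 ms

Correct trials (n=9): 290, 309, 383, 355, 313, 356, 459, 316, 326
Mean correct RT = 3107/9 = 345.2222 ms
Proportion correct = 9/10
IES = 345.2222 / (9/10) = 383.580 ms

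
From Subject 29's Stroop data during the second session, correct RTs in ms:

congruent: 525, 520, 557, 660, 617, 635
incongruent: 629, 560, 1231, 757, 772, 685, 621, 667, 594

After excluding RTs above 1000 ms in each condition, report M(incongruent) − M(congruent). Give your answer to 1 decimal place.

75.0 ms

incongruent: exclude 1231
M(congruent) = 3514/6 = 585.667
M(incongruent) = 5285/8 = 660.625
Difference = 660.625 − 585.667 = 74.958 ms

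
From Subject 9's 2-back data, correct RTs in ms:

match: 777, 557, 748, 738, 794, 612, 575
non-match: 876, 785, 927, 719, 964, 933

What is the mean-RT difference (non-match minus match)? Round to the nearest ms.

181 ms

M(match) = 4801/7 = 685.857
M(non-match) = 5204/6 = 867.333
Difference = 867.333 − 685.857 = 181.476 ms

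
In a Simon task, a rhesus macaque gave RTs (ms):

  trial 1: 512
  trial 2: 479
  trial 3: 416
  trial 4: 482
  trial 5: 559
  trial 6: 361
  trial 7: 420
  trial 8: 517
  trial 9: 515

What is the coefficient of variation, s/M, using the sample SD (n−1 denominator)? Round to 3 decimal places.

0.132

n = 9, Σ = 4261, M = 473.4444
Σ(x−M)² = 31334.222; s = √(31334.222/8) = 62.5842
CV = 62.5842 / 473.4444 = 0.13219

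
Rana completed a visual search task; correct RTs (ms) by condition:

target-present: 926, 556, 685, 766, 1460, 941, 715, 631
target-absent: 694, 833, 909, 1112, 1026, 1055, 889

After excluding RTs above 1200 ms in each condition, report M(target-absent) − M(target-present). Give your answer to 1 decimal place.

target-present: exclude 1460
M(target-present) = 5220/7 = 745.714
M(target-absent) = 6518/7 = 931.143
Difference = 931.143 − 745.714 = 185.429 ms

185.4 ms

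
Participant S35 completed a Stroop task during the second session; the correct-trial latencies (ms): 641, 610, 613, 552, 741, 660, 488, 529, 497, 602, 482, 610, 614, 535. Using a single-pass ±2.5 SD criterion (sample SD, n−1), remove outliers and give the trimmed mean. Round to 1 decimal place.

583.9 ms

n = 14, ΣRT = 8174, M = 583.857
Σ(x−M)² = 70729.71; s = √(70729.71/13) = 73.761
Cutoffs: 583.857 ± 2.5·73.761 → [399.5, 768.3]
No RTs fall outside the cutoffs; all 14 retained. Mean = 8174/14 = 583.857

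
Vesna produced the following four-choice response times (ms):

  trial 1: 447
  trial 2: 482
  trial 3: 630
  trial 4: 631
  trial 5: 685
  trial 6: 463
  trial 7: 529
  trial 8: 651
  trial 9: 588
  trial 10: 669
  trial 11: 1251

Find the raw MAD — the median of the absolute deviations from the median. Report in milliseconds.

55 ms

Sorted: 447, 463, 482, 529, 588, 630, 631, 651, 669, 685, 1251 → median = 630
|x − 630|: 183, 148, 0, 1, 55, 167, 101, 21, 42, 39, 621
Sorted deviations: 0, 1, 21, 39, 42, 55, 101, 148, 167, 183, 621 → MAD = 55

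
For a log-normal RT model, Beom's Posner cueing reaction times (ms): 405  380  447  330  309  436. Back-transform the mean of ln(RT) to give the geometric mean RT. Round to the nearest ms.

ln(RT): 6.0039, 5.9402, 6.1026, 5.7991, 5.7333, 6.0776
Mean ln(RT) = 35.6567/6 = 5.94278
Geometric mean = exp(5.94278) = 380.99 ms

381 ms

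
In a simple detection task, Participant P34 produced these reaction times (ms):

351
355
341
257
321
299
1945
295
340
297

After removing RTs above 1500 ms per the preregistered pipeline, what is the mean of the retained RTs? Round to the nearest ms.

Excluded: 1945
Retained (n=9): Σ = 2856
Mean = 2856/9 = 317.3333

317 ms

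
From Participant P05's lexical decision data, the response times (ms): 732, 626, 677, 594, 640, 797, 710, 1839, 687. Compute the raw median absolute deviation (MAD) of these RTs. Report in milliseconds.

Sorted: 594, 626, 640, 677, 687, 710, 732, 797, 1839 → median = 687
|x − 687|: 45, 61, 10, 93, 47, 110, 23, 1152, 0
Sorted deviations: 0, 10, 23, 45, 47, 61, 93, 110, 1152 → MAD = 47

47 ms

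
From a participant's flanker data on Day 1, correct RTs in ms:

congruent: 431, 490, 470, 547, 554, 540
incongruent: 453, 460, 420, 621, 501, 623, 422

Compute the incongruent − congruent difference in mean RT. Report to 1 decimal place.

-5.3 ms

M(congruent) = 3032/6 = 505.333
M(incongruent) = 3500/7 = 500.000
Difference = 500.000 − 505.333 = -5.333 ms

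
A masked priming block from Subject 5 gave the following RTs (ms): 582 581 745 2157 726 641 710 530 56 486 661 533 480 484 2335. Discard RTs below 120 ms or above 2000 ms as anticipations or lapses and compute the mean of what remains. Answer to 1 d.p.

Excluded: 56, 2157, 2335
Retained (n=12): Σ = 7159
Mean = 7159/12 = 596.5833

596.6 ms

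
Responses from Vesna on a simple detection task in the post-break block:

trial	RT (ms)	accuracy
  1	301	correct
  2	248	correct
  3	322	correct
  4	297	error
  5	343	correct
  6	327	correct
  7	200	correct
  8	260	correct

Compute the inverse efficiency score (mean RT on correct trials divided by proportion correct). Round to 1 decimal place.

Correct trials (n=7): 301, 248, 322, 343, 327, 200, 260
Mean correct RT = 2001/7 = 285.8571 ms
Proportion correct = 7/8
IES = 285.8571 / (7/8) = 326.694 ms

326.7 ms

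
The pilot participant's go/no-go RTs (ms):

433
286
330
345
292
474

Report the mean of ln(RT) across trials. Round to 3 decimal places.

ln(RT): 6.0707, 5.6560, 5.7991, 5.8435, 5.6768, 6.1612
Σ ln(RT) = 35.2073
Mean = 35.2073/6 = 5.86789

5.868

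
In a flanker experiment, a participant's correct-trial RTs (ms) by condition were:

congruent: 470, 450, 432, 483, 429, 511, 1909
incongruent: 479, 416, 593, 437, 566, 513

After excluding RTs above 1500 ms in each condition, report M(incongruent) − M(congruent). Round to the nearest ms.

congruent: exclude 1909
M(congruent) = 2775/6 = 462.500
M(incongruent) = 3004/6 = 500.667
Difference = 500.667 − 462.500 = 38.167 ms

38 ms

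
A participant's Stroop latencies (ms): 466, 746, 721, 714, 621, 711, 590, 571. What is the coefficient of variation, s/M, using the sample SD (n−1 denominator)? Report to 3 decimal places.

0.151

n = 8, Σ = 5140, M = 642.5000
Σ(x−M)² = 66162.000; s = √(66162.000/7) = 97.2199
CV = 97.2199 / 642.5000 = 0.15132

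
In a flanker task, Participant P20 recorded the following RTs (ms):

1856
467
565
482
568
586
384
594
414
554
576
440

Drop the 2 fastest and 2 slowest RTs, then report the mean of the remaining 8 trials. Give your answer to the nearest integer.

Sorted: 384, 414, 440, 467, 482, 554, 565, 568, 576, 586, 594, 1856
Drop lowest 2 (384, 414) and highest 2 (594, 1856)
Remaining (n=8): Σ = 4238, mean = 4238/8 = 529.750

530 ms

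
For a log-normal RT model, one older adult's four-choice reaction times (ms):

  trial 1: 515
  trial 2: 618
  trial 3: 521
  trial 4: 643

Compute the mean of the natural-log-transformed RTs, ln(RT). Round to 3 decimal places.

6.348

ln(RT): 6.2442, 6.4265, 6.2558, 6.4661
Σ ln(RT) = 25.3926
Mean = 25.3926/4 = 6.34814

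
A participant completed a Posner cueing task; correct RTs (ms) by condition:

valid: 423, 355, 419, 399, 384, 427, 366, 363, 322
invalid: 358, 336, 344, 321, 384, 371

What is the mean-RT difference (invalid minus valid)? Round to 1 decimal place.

M(valid) = 3458/9 = 384.222
M(invalid) = 2114/6 = 352.333
Difference = 352.333 − 384.222 = -31.889 ms

-31.9 ms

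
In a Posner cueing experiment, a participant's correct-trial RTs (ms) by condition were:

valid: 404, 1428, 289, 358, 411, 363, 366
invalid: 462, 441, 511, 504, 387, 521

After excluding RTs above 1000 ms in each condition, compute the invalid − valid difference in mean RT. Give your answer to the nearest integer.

valid: exclude 1428
M(valid) = 2191/6 = 365.167
M(invalid) = 2826/6 = 471.000
Difference = 471.000 − 365.167 = 105.833 ms

106 ms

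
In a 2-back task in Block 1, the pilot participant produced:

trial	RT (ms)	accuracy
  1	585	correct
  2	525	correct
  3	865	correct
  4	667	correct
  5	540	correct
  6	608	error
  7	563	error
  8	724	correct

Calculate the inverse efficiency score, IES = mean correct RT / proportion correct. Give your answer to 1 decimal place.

Correct trials (n=6): 585, 525, 865, 667, 540, 724
Mean correct RT = 3906/6 = 651.0000 ms
Proportion correct = 6/8
IES = 651.0000 / (6/8) = 868.000 ms

868.0 ms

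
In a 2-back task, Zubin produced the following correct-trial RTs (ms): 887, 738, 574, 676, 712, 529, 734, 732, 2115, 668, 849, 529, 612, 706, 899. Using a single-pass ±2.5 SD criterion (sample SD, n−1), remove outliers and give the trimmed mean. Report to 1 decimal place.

703.2 ms

n = 15, ΣRT = 11960, M = 797.333
Σ(x−M)² = 2044395.33; s = √(2044395.33/14) = 382.136
Cutoffs: 797.333 ± 2.5·382.136 → [-158.0, 1752.7]
Outside: 2115 → excluded.
Retained (n=14): Σ = 9845, mean = 9845/14 = 703.214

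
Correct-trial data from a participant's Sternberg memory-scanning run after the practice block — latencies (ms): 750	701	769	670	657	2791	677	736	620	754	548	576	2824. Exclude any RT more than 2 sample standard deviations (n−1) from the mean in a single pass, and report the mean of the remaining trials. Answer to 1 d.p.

678.0 ms

n = 13, ΣRT = 13073, M = 1005.615
Σ(x−M)² = 7729079.08; s = √(7729079.08/12) = 802.552
Cutoffs: 1005.615 ± 2·802.552 → [-599.5, 2610.7]
Outside: 2791, 2824 → excluded.
Retained (n=11): Σ = 7458, mean = 7458/11 = 678.000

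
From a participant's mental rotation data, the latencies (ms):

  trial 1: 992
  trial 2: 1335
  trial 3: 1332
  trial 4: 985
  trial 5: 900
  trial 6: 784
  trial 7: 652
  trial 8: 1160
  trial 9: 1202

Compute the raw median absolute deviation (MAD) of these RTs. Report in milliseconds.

Sorted: 652, 784, 900, 985, 992, 1160, 1202, 1332, 1335 → median = 992
|x − 992|: 0, 343, 340, 7, 92, 208, 340, 168, 210
Sorted deviations: 0, 7, 92, 168, 208, 210, 340, 340, 343 → MAD = 208

208 ms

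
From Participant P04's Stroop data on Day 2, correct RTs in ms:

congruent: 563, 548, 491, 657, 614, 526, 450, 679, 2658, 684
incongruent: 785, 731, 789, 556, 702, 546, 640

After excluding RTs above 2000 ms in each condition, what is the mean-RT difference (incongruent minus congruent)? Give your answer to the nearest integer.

congruent: exclude 2658
M(congruent) = 5212/9 = 579.111
M(incongruent) = 4749/7 = 678.429
Difference = 678.429 − 579.111 = 99.317 ms

99 ms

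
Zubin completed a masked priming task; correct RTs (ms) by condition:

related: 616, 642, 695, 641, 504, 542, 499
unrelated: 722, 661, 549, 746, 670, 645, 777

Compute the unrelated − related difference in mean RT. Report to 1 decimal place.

90.1 ms

M(related) = 4139/7 = 591.286
M(unrelated) = 4770/7 = 681.429
Difference = 681.429 − 591.286 = 90.143 ms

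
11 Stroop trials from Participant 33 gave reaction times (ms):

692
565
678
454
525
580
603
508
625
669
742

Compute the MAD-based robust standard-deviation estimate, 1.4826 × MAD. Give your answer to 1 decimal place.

Sorted: 454, 508, 525, 565, 580, 603, 625, 669, 678, 692, 742 → median = 603
|x − 603| sorted: 0, 22, 23, 38, 66, 75, 78, 89, 95, 139, 149 → MAD = 75
Robust SD ≈ 1.4826 × 75 = 111.195

111.2 ms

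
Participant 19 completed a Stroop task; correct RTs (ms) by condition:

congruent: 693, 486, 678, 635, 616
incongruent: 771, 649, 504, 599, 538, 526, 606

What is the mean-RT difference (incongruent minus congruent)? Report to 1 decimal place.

-22.6 ms

M(congruent) = 3108/5 = 621.600
M(incongruent) = 4193/7 = 599.000
Difference = 599.000 − 621.600 = -22.600 ms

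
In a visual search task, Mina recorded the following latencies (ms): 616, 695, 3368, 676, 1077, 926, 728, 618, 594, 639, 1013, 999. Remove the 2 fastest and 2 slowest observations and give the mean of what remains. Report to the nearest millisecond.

787 ms

Sorted: 594, 616, 618, 639, 676, 695, 728, 926, 999, 1013, 1077, 3368
Drop lowest 2 (594, 616) and highest 2 (1077, 3368)
Remaining (n=8): Σ = 6294, mean = 6294/8 = 786.750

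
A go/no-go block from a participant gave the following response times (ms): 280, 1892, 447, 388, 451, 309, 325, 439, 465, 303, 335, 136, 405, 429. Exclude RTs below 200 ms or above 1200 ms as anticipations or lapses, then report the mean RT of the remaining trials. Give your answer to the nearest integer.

Excluded: 136, 1892
Retained (n=12): Σ = 4576
Mean = 4576/12 = 381.3333

381 ms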